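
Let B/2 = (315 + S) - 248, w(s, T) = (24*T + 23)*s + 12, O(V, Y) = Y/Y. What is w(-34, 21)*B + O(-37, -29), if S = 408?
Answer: -17010699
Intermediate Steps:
O(V, Y) = 1
w(s, T) = 12 + s*(23 + 24*T) (w(s, T) = (23 + 24*T)*s + 12 = s*(23 + 24*T) + 12 = 12 + s*(23 + 24*T))
B = 950 (B = 2*((315 + 408) - 248) = 2*(723 - 248) = 2*475 = 950)
w(-34, 21)*B + O(-37, -29) = (12 + 23*(-34) + 24*21*(-34))*950 + 1 = (12 - 782 - 17136)*950 + 1 = -17906*950 + 1 = -17010700 + 1 = -17010699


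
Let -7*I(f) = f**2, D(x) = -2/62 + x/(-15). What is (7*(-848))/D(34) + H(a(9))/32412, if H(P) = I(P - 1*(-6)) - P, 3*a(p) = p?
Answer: 104375697187/40423166 ≈ 2582.1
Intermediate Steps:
a(p) = p/3
D(x) = -1/31 - x/15 (D(x) = -2*1/62 + x*(-1/15) = -1/31 - x/15)
I(f) = -f**2/7
H(P) = -P - (6 + P)**2/7 (H(P) = -(P - 1*(-6))**2/7 - P = -(P + 6)**2/7 - P = -(6 + P)**2/7 - P = -P - (6 + P)**2/7)
(7*(-848))/D(34) + H(a(9))/32412 = (7*(-848))/(-1/31 - 1/15*34) + (-9/3 - (6 + (1/3)*9)**2/7)/32412 = -5936/(-1/31 - 34/15) + (-1*3 - (6 + 3)**2/7)*(1/32412) = -5936/(-1069/465) + (-3 - 1/7*9**2)*(1/32412) = -5936*(-465/1069) + (-3 - 1/7*81)*(1/32412) = 2760240/1069 + (-3 - 81/7)*(1/32412) = 2760240/1069 - 102/7*1/32412 = 2760240/1069 - 17/37814 = 104375697187/40423166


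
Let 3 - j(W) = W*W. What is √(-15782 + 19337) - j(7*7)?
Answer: 2398 + 3*√395 ≈ 2457.6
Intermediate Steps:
j(W) = 3 - W² (j(W) = 3 - W*W = 3 - W²)
√(-15782 + 19337) - j(7*7) = √(-15782 + 19337) - (3 - (7*7)²) = √3555 - (3 - 1*49²) = 3*√395 - (3 - 1*2401) = 3*√395 - (3 - 2401) = 3*√395 - 1*(-2398) = 3*√395 + 2398 = 2398 + 3*√395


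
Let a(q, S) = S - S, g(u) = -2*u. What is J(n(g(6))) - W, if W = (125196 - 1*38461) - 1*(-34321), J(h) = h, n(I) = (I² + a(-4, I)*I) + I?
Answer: -120924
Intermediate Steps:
a(q, S) = 0
n(I) = I + I² (n(I) = (I² + 0*I) + I = (I² + 0) + I = I² + I = I + I²)
W = 121056 (W = (125196 - 38461) + 34321 = 86735 + 34321 = 121056)
J(n(g(6))) - W = (-2*6)*(1 - 2*6) - 1*121056 = -12*(1 - 12) - 121056 = -12*(-11) - 121056 = 132 - 121056 = -120924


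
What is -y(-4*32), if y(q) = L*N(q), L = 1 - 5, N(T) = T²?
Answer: 65536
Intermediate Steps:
L = -4
y(q) = -4*q²
-y(-4*32) = -(-4)*(-4*32)² = -(-4)*(-128)² = -(-4)*16384 = -1*(-65536) = 65536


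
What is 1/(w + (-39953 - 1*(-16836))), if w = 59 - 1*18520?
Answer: -1/41578 ≈ -2.4051e-5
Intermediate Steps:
w = -18461 (w = 59 - 18520 = -18461)
1/(w + (-39953 - 1*(-16836))) = 1/(-18461 + (-39953 - 1*(-16836))) = 1/(-18461 + (-39953 + 16836)) = 1/(-18461 - 23117) = 1/(-41578) = -1/41578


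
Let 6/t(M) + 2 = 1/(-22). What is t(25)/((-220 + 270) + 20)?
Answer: -22/525 ≈ -0.041905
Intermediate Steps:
t(M) = -44/15 (t(M) = 6/(-2 + 1/(-22)) = 6/(-2 - 1/22) = 6/(-45/22) = 6*(-22/45) = -44/15)
t(25)/((-220 + 270) + 20) = -44/(15*((-220 + 270) + 20)) = -44/(15*(50 + 20)) = -44/15/70 = -44/15*1/70 = -22/525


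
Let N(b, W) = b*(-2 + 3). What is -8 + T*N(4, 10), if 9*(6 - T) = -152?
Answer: 752/9 ≈ 83.556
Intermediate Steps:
T = 206/9 (T = 6 - 1/9*(-152) = 6 + 152/9 = 206/9 ≈ 22.889)
N(b, W) = b (N(b, W) = b*1 = b)
-8 + T*N(4, 10) = -8 + (206/9)*4 = -8 + 824/9 = 752/9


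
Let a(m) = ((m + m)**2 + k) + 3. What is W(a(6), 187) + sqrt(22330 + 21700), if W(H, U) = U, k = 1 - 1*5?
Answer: 187 + sqrt(44030) ≈ 396.83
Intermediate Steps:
k = -4 (k = 1 - 5 = -4)
a(m) = -1 + 4*m**2 (a(m) = ((m + m)**2 - 4) + 3 = ((2*m)**2 - 4) + 3 = (4*m**2 - 4) + 3 = (-4 + 4*m**2) + 3 = -1 + 4*m**2)
W(a(6), 187) + sqrt(22330 + 21700) = 187 + sqrt(22330 + 21700) = 187 + sqrt(44030)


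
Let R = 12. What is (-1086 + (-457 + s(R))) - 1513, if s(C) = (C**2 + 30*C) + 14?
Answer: -2538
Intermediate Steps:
s(C) = 14 + C**2 + 30*C
(-1086 + (-457 + s(R))) - 1513 = (-1086 + (-457 + (14 + 12**2 + 30*12))) - 1513 = (-1086 + (-457 + (14 + 144 + 360))) - 1513 = (-1086 + (-457 + 518)) - 1513 = (-1086 + 61) - 1513 = -1025 - 1513 = -2538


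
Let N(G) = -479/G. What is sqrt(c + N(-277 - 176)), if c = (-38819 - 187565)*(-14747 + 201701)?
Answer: I*sqrt(8685141428079237)/453 ≈ 2.0573e+5*I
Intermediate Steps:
c = -42323394336 (c = -226384*186954 = -42323394336)
sqrt(c + N(-277 - 176)) = sqrt(-42323394336 - 479/(-277 - 176)) = sqrt(-42323394336 - 479/(-453)) = sqrt(-42323394336 - 479*(-1/453)) = sqrt(-42323394336 + 479/453) = sqrt(-19172497633729/453) = I*sqrt(8685141428079237)/453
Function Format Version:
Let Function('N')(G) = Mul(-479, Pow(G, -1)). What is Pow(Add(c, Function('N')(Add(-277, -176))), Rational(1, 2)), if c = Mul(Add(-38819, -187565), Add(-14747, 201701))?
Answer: Mul(Rational(1, 453), I, Pow(8685141428079237, Rational(1, 2))) ≈ Mul(2.0573e+5, I)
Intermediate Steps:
c = -42323394336 (c = Mul(-226384, 186954) = -42323394336)
Pow(Add(c, Function('N')(Add(-277, -176))), Rational(1, 2)) = Pow(Add(-42323394336, Mul(-479, Pow(Add(-277, -176), -1))), Rational(1, 2)) = Pow(Add(-42323394336, Mul(-479, Pow(-453, -1))), Rational(1, 2)) = Pow(Add(-42323394336, Mul(-479, Rational(-1, 453))), Rational(1, 2)) = Pow(Add(-42323394336, Rational(479, 453)), Rational(1, 2)) = Pow(Rational(-19172497633729, 453), Rational(1, 2)) = Mul(Rational(1, 453), I, Pow(8685141428079237, Rational(1, 2)))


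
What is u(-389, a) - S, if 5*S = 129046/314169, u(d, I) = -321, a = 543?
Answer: -504370291/1570845 ≈ -321.08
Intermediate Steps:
S = 129046/1570845 (S = (129046/314169)/5 = (129046*(1/314169))/5 = (⅕)*(129046/314169) = 129046/1570845 ≈ 0.082151)
u(-389, a) - S = -321 - 1*129046/1570845 = -321 - 129046/1570845 = -504370291/1570845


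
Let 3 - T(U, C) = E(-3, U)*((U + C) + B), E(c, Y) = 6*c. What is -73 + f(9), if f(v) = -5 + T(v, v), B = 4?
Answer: 321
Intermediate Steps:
T(U, C) = 75 + 18*C + 18*U (T(U, C) = 3 - 6*(-3)*((U + C) + 4) = 3 - (-18)*((C + U) + 4) = 3 - (-18)*(4 + C + U) = 3 - (-72 - 18*C - 18*U) = 3 + (72 + 18*C + 18*U) = 75 + 18*C + 18*U)
f(v) = 70 + 36*v (f(v) = -5 + (75 + 18*v + 18*v) = -5 + (75 + 36*v) = 70 + 36*v)
-73 + f(9) = -73 + (70 + 36*9) = -73 + (70 + 324) = -73 + 394 = 321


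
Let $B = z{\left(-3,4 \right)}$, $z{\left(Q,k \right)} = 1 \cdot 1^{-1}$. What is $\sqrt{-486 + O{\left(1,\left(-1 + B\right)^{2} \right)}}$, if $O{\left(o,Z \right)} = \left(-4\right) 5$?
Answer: $i \sqrt{506} \approx 22.494 i$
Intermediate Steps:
$z{\left(Q,k \right)} = 1$ ($z{\left(Q,k \right)} = 1 \cdot 1 = 1$)
$B = 1$
$O{\left(o,Z \right)} = -20$
$\sqrt{-486 + O{\left(1,\left(-1 + B\right)^{2} \right)}} = \sqrt{-486 - 20} = \sqrt{-506} = i \sqrt{506}$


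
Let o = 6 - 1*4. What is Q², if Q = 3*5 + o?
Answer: 289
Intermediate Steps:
o = 2 (o = 6 - 4 = 2)
Q = 17 (Q = 3*5 + 2 = 15 + 2 = 17)
Q² = 17² = 289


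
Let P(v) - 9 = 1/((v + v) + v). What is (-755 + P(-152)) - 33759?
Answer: -15734281/456 ≈ -34505.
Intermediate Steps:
P(v) = 9 + 1/(3*v) (P(v) = 9 + 1/((v + v) + v) = 9 + 1/(2*v + v) = 9 + 1/(3*v))
(-755 + P(-152)) - 33759 = (-755 + (9 + (⅓)/(-152))) - 33759 = (-755 + (9 + (⅓)*(-1/152))) - 33759 = (-755 + (9 - 1/456)) - 33759 = (-755 + 4103/456) - 33759 = -340177/456 - 33759 = -15734281/456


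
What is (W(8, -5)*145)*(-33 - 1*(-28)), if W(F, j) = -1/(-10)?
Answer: -145/2 ≈ -72.500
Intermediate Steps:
W(F, j) = 1/10 (W(F, j) = -1*(-1/10) = 1/10)
(W(8, -5)*145)*(-33 - 1*(-28)) = ((1/10)*145)*(-33 - 1*(-28)) = 29*(-33 + 28)/2 = (29/2)*(-5) = -145/2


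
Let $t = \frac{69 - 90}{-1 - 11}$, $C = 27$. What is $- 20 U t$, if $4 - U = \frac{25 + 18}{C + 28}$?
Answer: $- \frac{1239}{11} \approx -112.64$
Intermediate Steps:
$U = \frac{177}{55}$ ($U = 4 - \frac{25 + 18}{27 + 28} = 4 - \frac{43}{55} = \frac{177}{55} \approx 3.2182$)
$t = \frac{7}{4}$ ($t = - \frac{21}{-12} = \left(-21\right) \left(- \frac{1}{12}\right) = \frac{7}{4} \approx 1.75$)
$- 20 U t = \left(-20\right) \frac{177}{55} \cdot \frac{7}{4} = \left(- \frac{708}{11}\right) \frac{7}{4} = - \frac{1239}{11}$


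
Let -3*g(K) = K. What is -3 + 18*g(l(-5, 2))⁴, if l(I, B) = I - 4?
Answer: 1455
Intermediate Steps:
l(I, B) = -4 + I
g(K) = -K/3
-3 + 18*g(l(-5, 2))⁴ = -3 + 18*(-(-4 - 5)/3)⁴ = -3 + 18*(-⅓*(-9))⁴ = -3 + 18*3⁴ = -3 + 18*81 = -3 + 1458 = 1455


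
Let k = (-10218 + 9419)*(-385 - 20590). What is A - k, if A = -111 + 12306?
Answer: -16746830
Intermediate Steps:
k = 16759025 (k = -799*(-20975) = 16759025)
A = 12195
A - k = 12195 - 1*16759025 = 12195 - 16759025 = -16746830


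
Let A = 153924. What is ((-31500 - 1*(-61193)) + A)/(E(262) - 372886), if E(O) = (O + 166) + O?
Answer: -183617/372196 ≈ -0.49333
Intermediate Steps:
E(O) = 166 + 2*O (E(O) = (166 + O) + O = 166 + 2*O)
((-31500 - 1*(-61193)) + A)/(E(262) - 372886) = ((-31500 - 1*(-61193)) + 153924)/((166 + 2*262) - 372886) = ((-31500 + 61193) + 153924)/((166 + 524) - 372886) = (29693 + 153924)/(690 - 372886) = 183617/(-372196) = 183617*(-1/372196) = -183617/372196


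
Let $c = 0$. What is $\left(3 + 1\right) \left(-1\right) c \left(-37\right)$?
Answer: $0$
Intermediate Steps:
$\left(3 + 1\right) \left(-1\right) c \left(-37\right) = \left(3 + 1\right) \left(-1\right) 0 \left(-37\right) = 4 \left(-1\right) 0 \left(-37\right) = \left(-4\right) 0 \left(-37\right) = 0 \left(-37\right) = 0$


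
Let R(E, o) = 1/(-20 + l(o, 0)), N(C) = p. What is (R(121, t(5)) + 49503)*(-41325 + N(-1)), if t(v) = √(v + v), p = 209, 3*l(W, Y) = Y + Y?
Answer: -10176816461/5 ≈ -2.0354e+9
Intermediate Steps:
l(W, Y) = 2*Y/3 (l(W, Y) = (Y + Y)/3 = (2*Y)/3 = 2*Y/3)
N(C) = 209
t(v) = √2*√v (t(v) = √(2*v) = √2*√v)
R(E, o) = -1/20 (R(E, o) = 1/(-20 + (⅔)*0) = 1/(-20 + 0) = 1/(-20) = -1/20)
(R(121, t(5)) + 49503)*(-41325 + N(-1)) = (-1/20 + 49503)*(-41325 + 209) = (990059/20)*(-41116) = -10176816461/5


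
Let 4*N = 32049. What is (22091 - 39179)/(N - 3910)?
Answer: -68352/16409 ≈ -4.1655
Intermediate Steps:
N = 32049/4 (N = (1/4)*32049 = 32049/4 ≈ 8012.3)
(22091 - 39179)/(N - 3910) = (22091 - 39179)/(32049/4 - 3910) = -17088/16409/4 = -17088*4/16409 = -68352/16409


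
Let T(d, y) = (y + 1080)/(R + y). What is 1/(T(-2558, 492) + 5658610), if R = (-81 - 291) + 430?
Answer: 275/1556118536 ≈ 1.7672e-7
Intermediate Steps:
R = 58 (R = -372 + 430 = 58)
T(d, y) = (1080 + y)/(58 + y) (T(d, y) = (y + 1080)/(58 + y) = (1080 + y)/(58 + y))
1/(T(-2558, 492) + 5658610) = 1/((1080 + 492)/(58 + 492) + 5658610) = 1/(1572/550 + 5658610) = 1/((1/550)*1572 + 5658610) = 1/(786/275 + 5658610) = 1/(1556118536/275) = 275/1556118536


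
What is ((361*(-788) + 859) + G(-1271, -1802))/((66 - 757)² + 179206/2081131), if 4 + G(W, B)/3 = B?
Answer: -601503049537/993700690217 ≈ -0.60532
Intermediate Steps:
G(W, B) = -12 + 3*B
((361*(-788) + 859) + G(-1271, -1802))/((66 - 757)² + 179206/2081131) = ((361*(-788) + 859) + (-12 + 3*(-1802)))/((66 - 757)² + 179206/2081131) = ((-284468 + 859) + (-12 - 5406))/((-691)² + 179206*(1/2081131)) = (-283609 - 5418)/(477481 + 179206/2081131) = -289027/993700690217/2081131 = -289027*2081131/993700690217 = -601503049537/993700690217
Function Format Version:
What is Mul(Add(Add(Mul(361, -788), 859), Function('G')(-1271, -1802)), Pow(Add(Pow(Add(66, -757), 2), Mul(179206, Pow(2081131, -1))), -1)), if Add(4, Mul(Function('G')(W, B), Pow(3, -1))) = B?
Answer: Rational(-601503049537, 993700690217) ≈ -0.60532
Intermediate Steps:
Function('G')(W, B) = Add(-12, Mul(3, B))
Mul(Add(Add(Mul(361, -788), 859), Function('G')(-1271, -1802)), Pow(Add(Pow(Add(66, -757), 2), Mul(179206, Pow(2081131, -1))), -1)) = Mul(Add(Add(Mul(361, -788), 859), Add(-12, Mul(3, -1802))), Pow(Add(Pow(Add(66, -757), 2), Mul(179206, Pow(2081131, -1))), -1)) = Mul(Add(Add(-284468, 859), Add(-12, -5406)), Pow(Add(Pow(-691, 2), Mul(179206, Rational(1, 2081131))), -1)) = Mul(Add(-283609, -5418), Pow(Add(477481, Rational(179206, 2081131)), -1)) = Mul(-289027, Pow(Rational(993700690217, 2081131), -1)) = Mul(-289027, Rational(2081131, 993700690217)) = Rational(-601503049537, 993700690217)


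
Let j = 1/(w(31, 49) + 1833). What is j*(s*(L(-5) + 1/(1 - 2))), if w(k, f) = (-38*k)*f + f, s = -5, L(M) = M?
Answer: -3/5584 ≈ -0.00053725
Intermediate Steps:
w(k, f) = f - 38*f*k (w(k, f) = -38*f*k + f = f - 38*f*k)
j = -1/55840 (j = 1/(49*(1 - 38*31) + 1833) = 1/(49*(1 - 1178) + 1833) = 1/(49*(-1177) + 1833) = 1/(-57673 + 1833) = 1/(-55840) = -1/55840 ≈ -1.7908e-5)
j*(s*(L(-5) + 1/(1 - 2))) = -(-1)*(-5 + 1/(1 - 2))/11168 = -(-1)*(-5 + 1/(-1))/11168 = -(-1)*(-5 - 1)/11168 = -(-1)*(-6)/11168 = -1/55840*30 = -3/5584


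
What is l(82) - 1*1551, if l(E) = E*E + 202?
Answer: 5375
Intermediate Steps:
l(E) = 202 + E² (l(E) = E² + 202 = 202 + E²)
l(82) - 1*1551 = (202 + 82²) - 1*1551 = (202 + 6724) - 1551 = 6926 - 1551 = 5375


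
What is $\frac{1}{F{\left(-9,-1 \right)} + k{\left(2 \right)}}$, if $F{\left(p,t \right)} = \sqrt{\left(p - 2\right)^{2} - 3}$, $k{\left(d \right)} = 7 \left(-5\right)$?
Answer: $- \frac{35}{1107} - \frac{\sqrt{118}}{1107} \approx -0.04143$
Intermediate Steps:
$k{\left(d \right)} = -35$
$F{\left(p,t \right)} = \sqrt{-3 + \left(-2 + p\right)^{2}}$ ($F{\left(p,t \right)} = \sqrt{\left(-2 + p\right)^{2} - 3} = \sqrt{-3 + \left(-2 + p\right)^{2}}$)
$\frac{1}{F{\left(-9,-1 \right)} + k{\left(2 \right)}} = \frac{1}{\sqrt{-3 + \left(-2 - 9\right)^{2}} - 35} = \frac{1}{\sqrt{-3 + \left(-11\right)^{2}} - 35} = \frac{1}{\sqrt{-3 + 121} - 35} = \frac{1}{\sqrt{118} - 35} = \frac{1}{-35 + \sqrt{118}}$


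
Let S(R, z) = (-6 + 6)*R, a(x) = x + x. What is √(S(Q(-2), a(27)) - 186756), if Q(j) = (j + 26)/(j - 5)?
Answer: 2*I*√46689 ≈ 432.15*I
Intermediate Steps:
Q(j) = (26 + j)/(-5 + j)
a(x) = 2*x
S(R, z) = 0 (S(R, z) = 0*R = 0)
√(S(Q(-2), a(27)) - 186756) = √(0 - 186756) = √(-186756) = 2*I*√46689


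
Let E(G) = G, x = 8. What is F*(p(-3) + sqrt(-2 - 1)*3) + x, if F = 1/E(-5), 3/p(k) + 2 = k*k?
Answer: 277/35 - 3*I*sqrt(3)/5 ≈ 7.9143 - 1.0392*I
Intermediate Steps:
p(k) = 3/(-2 + k**2) (p(k) = 3/(-2 + k*k) = 3/(-2 + k**2))
F = -1/5 (F = 1/(-5) = -1/5 ≈ -0.20000)
F*(p(-3) + sqrt(-2 - 1)*3) + x = -(3/(-2 + (-3)**2) + sqrt(-2 - 1)*3)/5 + 8 = -(3/(-2 + 9) + sqrt(-3)*3)/5 + 8 = -(3/7 + (I*sqrt(3))*3)/5 + 8 = -(3*(1/7) + 3*I*sqrt(3))/5 + 8 = -(3/7 + 3*I*sqrt(3))/5 + 8 = (-3/35 - 3*I*sqrt(3)/5) + 8 = 277/35 - 3*I*sqrt(3)/5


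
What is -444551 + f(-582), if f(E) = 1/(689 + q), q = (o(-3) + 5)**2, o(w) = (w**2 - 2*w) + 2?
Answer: -521458322/1173 ≈ -4.4455e+5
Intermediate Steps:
o(w) = 2 + w**2 - 2*w
q = 484 (q = ((2 + (-3)**2 - 2*(-3)) + 5)**2 = ((2 + 9 + 6) + 5)**2 = (17 + 5)**2 = 22**2 = 484)
f(E) = 1/1173 (f(E) = 1/(689 + 484) = 1/1173)
-444551 + f(-582) = -444551 + 1/1173 = -521458322/1173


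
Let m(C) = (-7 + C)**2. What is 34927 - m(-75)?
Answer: 28203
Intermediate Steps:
34927 - m(-75) = 34927 - (-7 - 75)**2 = 34927 - 1*(-82)**2 = 34927 - 1*6724 = 34927 - 6724 = 28203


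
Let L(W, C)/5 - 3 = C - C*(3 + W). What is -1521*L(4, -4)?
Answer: -205335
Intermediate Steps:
L(W, C) = 15 + 5*C - 5*C*(3 + W) (L(W, C) = 15 + 5*(C - C*(3 + W)) = 15 + (5*C - 5*C*(3 + W)) = 15 + 5*C - 5*C*(3 + W))
-1521*L(4, -4) = -1521*(15 - 10*(-4) - 5*(-4)*4) = -1521*(15 + 40 + 80) = -1521*135 = -205335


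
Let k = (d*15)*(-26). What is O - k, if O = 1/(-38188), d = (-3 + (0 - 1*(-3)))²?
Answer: -1/38188 ≈ -2.6186e-5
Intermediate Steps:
d = 0 (d = (-3 + (0 + 3))² = (-3 + 3)² = 0² = 0)
k = 0 (k = (0*15)*(-26) = 0*(-26) = 0)
O = -1/38188 ≈ -2.6186e-5
O - k = -1/38188 - 1*0 = -1/38188 + 0 = -1/38188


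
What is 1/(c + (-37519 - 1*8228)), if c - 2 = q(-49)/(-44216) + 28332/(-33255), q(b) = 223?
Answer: -163378120/7473872115353 ≈ -2.1860e-5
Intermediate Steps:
c = 186740287/163378120 (c = 2 + (223/(-44216) + 28332/(-33255)) = 2 + (223*(-1/44216) + 28332*(-1/33255)) = 2 + (-223/44216 - 3148/3695) = 2 - 140015953/163378120 = 186740287/163378120 ≈ 1.1430)
1/(c + (-37519 - 1*8228)) = 1/(186740287/163378120 + (-37519 - 1*8228)) = 1/(186740287/163378120 + (-37519 - 8228)) = 1/(186740287/163378120 - 45747) = 1/(-7473872115353/163378120) = -163378120/7473872115353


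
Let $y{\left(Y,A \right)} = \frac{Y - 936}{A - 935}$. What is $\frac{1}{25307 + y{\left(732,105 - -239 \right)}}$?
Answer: $\frac{197}{4985547} \approx 3.9514 \cdot 10^{-5}$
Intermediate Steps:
$y{\left(Y,A \right)} = \frac{-936 + Y}{-935 + A}$
$\frac{1}{25307 + y{\left(732,105 - -239 \right)}} = \frac{1}{25307 + \frac{-936 + 732}{-935 + \left(105 - -239\right)}} = \frac{1}{25307 + \frac{1}{-935 + \left(105 + 239\right)} \left(-204\right)} = \frac{1}{25307 + \frac{1}{-935 + 344} \left(-204\right)} = \frac{1}{25307 + \frac{1}{-591} \left(-204\right)} = \frac{1}{25307 - - \frac{68}{197}} = \frac{1}{25307 + \frac{68}{197}} = \frac{1}{\frac{4985547}{197}} = \frac{197}{4985547}$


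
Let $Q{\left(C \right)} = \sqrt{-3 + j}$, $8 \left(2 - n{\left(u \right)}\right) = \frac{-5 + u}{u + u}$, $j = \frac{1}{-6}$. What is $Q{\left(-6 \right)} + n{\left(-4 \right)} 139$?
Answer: $\frac{16541}{64} + \frac{i \sqrt{114}}{6} \approx 258.45 + 1.7795 i$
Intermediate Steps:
$j = - \frac{1}{6} \approx -0.16667$
$n{\left(u \right)} = 2 - \frac{-5 + u}{16 u}$ ($n{\left(u \right)} = 2 - \frac{\left(-5 + u\right) \frac{1}{u + u}}{8} = 2 - \frac{\left(-5 + u\right) \frac{1}{2 u}}{8} = 2 - \frac{\frac{1}{2} \frac{1}{u} \left(-5 + u\right)}{8} = 2 - \frac{-5 + u}{16 u}$)
$Q{\left(C \right)} = \frac{i \sqrt{114}}{6}$ ($Q{\left(C \right)} = \sqrt{-3 - \frac{1}{6}} = \sqrt{- \frac{19}{6}} = \frac{i \sqrt{114}}{6}$)
$Q{\left(-6 \right)} + n{\left(-4 \right)} 139 = \frac{i \sqrt{114}}{6} + \frac{5 + 31 \left(-4\right)}{16 \left(-4\right)} 139 = \frac{i \sqrt{114}}{6} + \frac{1}{16} \left(- \frac{1}{4}\right) \left(5 - 124\right) 139 = \frac{i \sqrt{114}}{6} + \frac{1}{16} \left(- \frac{1}{4}\right) \left(-119\right) 139 = \frac{i \sqrt{114}}{6} + \frac{119}{64} \cdot 139 = \frac{i \sqrt{114}}{6} + \frac{16541}{64} = \frac{16541}{64} + \frac{i \sqrt{114}}{6}$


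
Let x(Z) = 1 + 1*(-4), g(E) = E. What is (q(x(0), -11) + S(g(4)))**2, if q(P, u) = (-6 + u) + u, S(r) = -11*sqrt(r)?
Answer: 2500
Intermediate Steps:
x(Z) = -3 (x(Z) = 1 - 4 = -3)
q(P, u) = -6 + 2*u
(q(x(0), -11) + S(g(4)))**2 = ((-6 + 2*(-11)) - 11*sqrt(4))**2 = ((-6 - 22) - 11*2)**2 = (-28 - 22)**2 = (-50)**2 = 2500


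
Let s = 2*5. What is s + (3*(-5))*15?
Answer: -215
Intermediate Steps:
s = 10
s + (3*(-5))*15 = 10 + (3*(-5))*15 = 10 - 15*15 = 10 - 225 = -215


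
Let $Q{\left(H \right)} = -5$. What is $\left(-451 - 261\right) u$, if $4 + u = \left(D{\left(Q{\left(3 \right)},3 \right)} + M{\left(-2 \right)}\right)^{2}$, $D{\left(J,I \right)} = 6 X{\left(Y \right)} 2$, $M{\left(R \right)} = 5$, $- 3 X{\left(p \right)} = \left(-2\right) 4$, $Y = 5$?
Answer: $-971880$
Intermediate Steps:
$X{\left(p \right)} = \frac{8}{3}$ ($X{\left(p \right)} = - \frac{\left(-2\right) 4}{3} = \left(- \frac{1}{3}\right) \left(-8\right) = \frac{8}{3}$)
$D{\left(J,I \right)} = 32$ ($D{\left(J,I \right)} = 6 \cdot \frac{8}{3} \cdot 2 = 16 \cdot 2 = 32$)
$u = 1365$ ($u = -4 + \left(32 + 5\right)^{2} = -4 + 37^{2} = -4 + 1369 = 1365$)
$\left(-451 - 261\right) u = \left(-451 - 261\right) 1365 = \left(-712\right) 1365 = -971880$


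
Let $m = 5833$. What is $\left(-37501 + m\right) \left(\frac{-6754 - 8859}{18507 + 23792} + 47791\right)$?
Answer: $- \frac{64016732034528}{42299} \approx -1.5134 \cdot 10^{9}$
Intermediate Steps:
$\left(-37501 + m\right) \left(\frac{-6754 - 8859}{18507 + 23792} + 47791\right) = \left(-37501 + 5833\right) \left(\frac{-6754 - 8859}{18507 + 23792} + 47791\right) = - 31668 \left(- \frac{15613}{42299} + 47791\right) = \left(-31668\right) \frac{2021495896}{42299} = - \frac{64016732034528}{42299}$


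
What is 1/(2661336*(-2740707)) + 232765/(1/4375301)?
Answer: 7428274280547769981430279/7293942204552 ≈ 1.0184e+12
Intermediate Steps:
1/(2661336*(-2740707)) + 232765/(1/4375301) = (1/2661336)*(-1/2740707) + 232765/(1/4375301) = -1/7293942204552 + 232765*4375301 = -1/7293942204552 + 1018416937265 = 7428274280547769981430279/7293942204552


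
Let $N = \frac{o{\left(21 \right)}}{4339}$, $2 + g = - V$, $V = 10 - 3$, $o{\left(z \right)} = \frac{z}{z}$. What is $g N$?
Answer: $- \frac{9}{4339} \approx -0.0020742$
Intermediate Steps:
$o{\left(z \right)} = 1$
$V = 7$
$g = -9$ ($g = -2 - 7 = -9$)
$N = \frac{1}{4339}$ ($N = 1 \cdot \frac{1}{4339} = \frac{1}{4339} \approx 0.00023047$)
$g N = \left(-9\right) \frac{1}{4339} = - \frac{9}{4339}$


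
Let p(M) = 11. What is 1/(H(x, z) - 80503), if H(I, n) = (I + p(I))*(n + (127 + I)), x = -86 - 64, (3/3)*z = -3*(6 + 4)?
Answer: -1/73136 ≈ -1.3673e-5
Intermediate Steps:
z = -30 (z = -3*(6 + 4) = -3*10 = -30)
x = -150
H(I, n) = (11 + I)*(127 + I + n) (H(I, n) = (I + 11)*(n + (127 + I)) = (11 + I)*(127 + I + n))
1/(H(x, z) - 80503) = 1/((1397 + (-150)² + 11*(-30) + 138*(-150) - 150*(-30)) - 80503) = 1/((1397 + 22500 - 330 - 20700 + 4500) - 80503) = 1/(7367 - 80503) = 1/(-73136) = -1/73136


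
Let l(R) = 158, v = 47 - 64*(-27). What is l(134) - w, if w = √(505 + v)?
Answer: 158 - 2*√570 ≈ 110.25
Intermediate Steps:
v = 1775 (v = 47 + 1728 = 1775)
w = 2*√570 (w = √(505 + 1775) = √2280 = 2*√570 ≈ 47.749)
l(134) - w = 158 - 2*√570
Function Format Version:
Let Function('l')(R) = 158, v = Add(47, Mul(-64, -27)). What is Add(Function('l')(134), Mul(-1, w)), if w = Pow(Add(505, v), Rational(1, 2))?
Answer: Add(158, Mul(-2, Pow(570, Rational(1, 2)))) ≈ 110.25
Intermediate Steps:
v = 1775 (v = Add(47, 1728) = 1775)
w = Mul(2, Pow(570, Rational(1, 2))) (w = Pow(Add(505, 1775), Rational(1, 2)) = Pow(2280, Rational(1, 2)) = Mul(2, Pow(570, Rational(1, 2))) ≈ 47.749)
Add(Function('l')(134), Mul(-1, w)) = Add(158, Mul(-1, Mul(2, Pow(570, Rational(1, 2))))) = Add(158, Mul(-2, Pow(570, Rational(1, 2))))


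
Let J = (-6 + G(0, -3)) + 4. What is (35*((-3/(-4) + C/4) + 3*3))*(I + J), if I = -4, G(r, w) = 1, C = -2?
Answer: -6475/4 ≈ -1618.8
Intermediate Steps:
J = -1 (J = (-6 + 1) + 4 = -5 + 4 = -1)
(35*((-3/(-4) + C/4) + 3*3))*(I + J) = (35*((-3/(-4) - 2/4) + 3*3))*(-4 - 1) = (35*((-3*(-1/4) - 2*1/4) + 9))*(-5) = (35*((3/4 - 1/2) + 9))*(-5) = (35*(1/4 + 9))*(-5) = (35*(37/4))*(-5) = (1295/4)*(-5) = -6475/4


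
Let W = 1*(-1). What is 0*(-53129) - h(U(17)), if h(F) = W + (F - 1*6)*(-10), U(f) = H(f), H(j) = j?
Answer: 111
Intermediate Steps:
U(f) = f
W = -1
h(F) = 59 - 10*F (h(F) = -1 + (F - 1*6)*(-10) = -1 + (F - 6)*(-10) = -1 + (-6 + F)*(-10) = -1 + (60 - 10*F) = 59 - 10*F)
0*(-53129) - h(U(17)) = 0*(-53129) - (59 - 10*17) = 0 - (59 - 170) = 0 - 1*(-111) = 0 + 111 = 111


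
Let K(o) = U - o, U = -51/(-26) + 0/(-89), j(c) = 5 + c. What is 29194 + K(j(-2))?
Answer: 759017/26 ≈ 29193.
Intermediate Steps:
U = 51/26 (U = -51*(-1/26) + 0*(-1/89) = 51/26 + 0 = 51/26 ≈ 1.9615)
K(o) = 51/26 - o
29194 + K(j(-2)) = 29194 + (51/26 - (5 - 2)) = 29194 + (51/26 - 1*3) = 29194 + (51/26 - 3) = 29194 - 27/26 = 759017/26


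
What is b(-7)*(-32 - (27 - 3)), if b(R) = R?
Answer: 392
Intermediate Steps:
b(-7)*(-32 - (27 - 3)) = -7*(-32 - (27 - 3)) = -7*(-32 - 1*24) = -7*(-32 - 24) = -7*(-56) = 392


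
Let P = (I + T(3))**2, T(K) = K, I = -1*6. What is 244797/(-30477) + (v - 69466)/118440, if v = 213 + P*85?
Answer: -185006342/21486285 ≈ -8.6104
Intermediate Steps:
I = -6
P = 9 (P = (-6 + 3)**2 = (-3)**2 = 9)
v = 978 (v = 213 + 9*85 = 213 + 765 = 978)
244797/(-30477) + (v - 69466)/118440 = 244797/(-30477) + (978 - 69466)/118440 = 244797*(-1/30477) - 68488*1/118440 = -81599/10159 - 1223/2115 = -185006342/21486285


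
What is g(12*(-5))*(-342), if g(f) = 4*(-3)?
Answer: 4104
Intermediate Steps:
g(f) = -12
g(12*(-5))*(-342) = -12*(-342) = 4104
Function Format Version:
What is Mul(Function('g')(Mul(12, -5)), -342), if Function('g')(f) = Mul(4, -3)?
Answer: 4104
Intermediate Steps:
Function('g')(f) = -12
Mul(Function('g')(Mul(12, -5)), -342) = Mul(-12, -342) = 4104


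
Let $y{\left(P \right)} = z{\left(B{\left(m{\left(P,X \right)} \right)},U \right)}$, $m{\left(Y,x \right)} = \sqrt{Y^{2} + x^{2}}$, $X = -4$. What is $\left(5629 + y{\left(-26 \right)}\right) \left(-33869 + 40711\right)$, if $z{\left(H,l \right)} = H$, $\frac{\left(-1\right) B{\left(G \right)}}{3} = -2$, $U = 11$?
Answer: $38554670$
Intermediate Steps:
$B{\left(G \right)} = 6$ ($B{\left(G \right)} = \left(-3\right) \left(-2\right) = 6$)
$y{\left(P \right)} = 6$
$\left(5629 + y{\left(-26 \right)}\right) \left(-33869 + 40711\right) = \left(5629 + 6\right) \left(-33869 + 40711\right) = 5635 \cdot 6842 = 38554670$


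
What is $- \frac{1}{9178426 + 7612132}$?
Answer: $- \frac{1}{16790558} \approx -5.9557 \cdot 10^{-8}$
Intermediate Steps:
$- \frac{1}{9178426 + 7612132} = - \frac{1}{16790558}$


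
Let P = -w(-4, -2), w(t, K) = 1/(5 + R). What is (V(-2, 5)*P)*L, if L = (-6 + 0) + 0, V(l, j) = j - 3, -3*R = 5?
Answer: 18/5 ≈ 3.6000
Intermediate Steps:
R = -5/3 (R = -⅓*5 = -5/3 ≈ -1.6667)
V(l, j) = -3 + j
w(t, K) = 3/10 (w(t, K) = 1/(5 - 5/3) = 1/(10/3) = 3/10)
L = -6 (L = -6 + 0 = -6)
P = -3/10 (P = -1*3/10 = -3/10 ≈ -0.30000)
(V(-2, 5)*P)*L = ((-3 + 5)*(-3/10))*(-6) = (2*(-3/10))*(-6) = -⅗*(-6) = 18/5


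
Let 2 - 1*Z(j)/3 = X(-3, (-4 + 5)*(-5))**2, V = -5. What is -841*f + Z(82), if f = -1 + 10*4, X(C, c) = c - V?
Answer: -32793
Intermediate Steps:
X(C, c) = 5 + c (X(C, c) = c - 1*(-5) = c + 5 = 5 + c)
f = 39 (f = -1 + 40 = 39)
Z(j) = 6 (Z(j) = 6 - 3*(5 + (-4 + 5)*(-5))**2 = 6 - 3*(5 + 1*(-5))**2 = 6 - 3*(5 - 5)**2 = 6 - 3*0**2 = 6 - 3*0 = 6 + 0 = 6)
-841*f + Z(82) = -841*39 + 6 = -32799 + 6 = -32793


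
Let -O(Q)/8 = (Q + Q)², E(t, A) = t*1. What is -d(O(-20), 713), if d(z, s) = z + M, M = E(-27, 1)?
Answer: 12827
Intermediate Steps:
E(t, A) = t
O(Q) = -32*Q² (O(Q) = -8*(Q + Q)² = -8*4*Q² = -32*Q²)
M = -27
d(z, s) = -27 + z (d(z, s) = z - 27 = -27 + z)
-d(O(-20), 713) = -(-27 - 32*(-20)²) = -(-27 - 32*400) = -(-27 - 12800) = -1*(-12827) = 12827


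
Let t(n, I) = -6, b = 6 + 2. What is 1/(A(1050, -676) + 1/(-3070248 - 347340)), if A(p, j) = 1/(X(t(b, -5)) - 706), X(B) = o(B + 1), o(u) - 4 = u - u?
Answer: -133285932/189905 ≈ -701.86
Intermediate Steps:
b = 8
o(u) = 4 (o(u) = 4 + (u - u) = 4 + 0 = 4)
X(B) = 4
A(p, j) = -1/702 (A(p, j) = 1/(4 - 706) = 1/(-702) = -1/702)
1/(A(1050, -676) + 1/(-3070248 - 347340)) = 1/(-1/702 + 1/(-3070248 - 347340)) = 1/(-1/702 + 1/(-3417588)) = 1/(-1/702 - 1/3417588) = 1/(-189905/133285932) = -133285932/189905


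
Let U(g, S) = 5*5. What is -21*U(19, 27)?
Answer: -525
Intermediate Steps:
U(g, S) = 25
-21*U(19, 27) = -21*25 = -525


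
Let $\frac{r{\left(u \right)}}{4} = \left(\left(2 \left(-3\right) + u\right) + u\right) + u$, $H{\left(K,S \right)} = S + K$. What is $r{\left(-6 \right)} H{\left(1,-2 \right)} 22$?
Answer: $2112$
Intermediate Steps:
$H{\left(K,S \right)} = K + S$
$r{\left(u \right)} = -24 + 12 u$ ($r{\left(u \right)} = 4 \left(\left(\left(2 \left(-3\right) + u\right) + u\right) + u\right) = 4 \left(\left(\left(-6 + u\right) + u\right) + u\right) = 4 \left(\left(-6 + 2 u\right) + u\right) = 4 \left(-6 + 3 u\right) = -24 + 12 u$)
$r{\left(-6 \right)} H{\left(1,-2 \right)} 22 = \left(-24 + 12 \left(-6\right)\right) \left(1 - 2\right) 22 = \left(-24 - 72\right) \left(-1\right) 22 = \left(-96\right) \left(-1\right) 22 = 96 \cdot 22 = 2112$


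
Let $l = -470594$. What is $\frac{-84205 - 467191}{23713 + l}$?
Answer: $\frac{551396}{446881} \approx 1.2339$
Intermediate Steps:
$\frac{-84205 - 467191}{23713 + l} = \frac{-84205 - 467191}{23713 - 470594} = - \frac{551396}{-446881} = \left(-551396\right) \left(- \frac{1}{446881}\right) = \frac{551396}{446881}$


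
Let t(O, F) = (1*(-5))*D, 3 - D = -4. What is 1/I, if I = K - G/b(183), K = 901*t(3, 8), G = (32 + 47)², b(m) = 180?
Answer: -180/5682541 ≈ -3.1676e-5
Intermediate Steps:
G = 6241 (G = 79² = 6241)
D = 7 (D = 3 - 1*(-4) = 3 + 4 = 7)
t(O, F) = -35 (t(O, F) = (1*(-5))*7 = -5*7 = -35)
K = -31535 (K = 901*(-35) = -31535)
I = -5682541/180 (I = -31535 - 6241/180 = -5682541/180 ≈ -31570.)
1/I = 1/(-5682541/180) = -180/5682541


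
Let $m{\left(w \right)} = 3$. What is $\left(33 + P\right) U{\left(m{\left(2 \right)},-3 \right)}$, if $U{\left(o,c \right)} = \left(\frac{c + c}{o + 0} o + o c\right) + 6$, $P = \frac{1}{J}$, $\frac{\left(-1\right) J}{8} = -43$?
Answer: $- \frac{102177}{344} \approx -297.03$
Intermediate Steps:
$J = 344$ ($J = \left(-8\right) \left(-43\right) = 344$)
$P = \frac{1}{344} \approx 0.002907$
$U{\left(o,c \right)} = 6 + 2 c + c o$ ($U{\left(o,c \right)} = \left(\frac{2 c}{o} o + c o\right) + 6 = \left(2 c + c o\right) + 6 = 6 + 2 c + c o$)
$\left(33 + P\right) U{\left(m{\left(2 \right)},-3 \right)} = \left(33 + \frac{1}{344}\right) \left(6 + 2 \left(-3\right) - 9\right) = \frac{11353 \left(6 - 6 - 9\right)}{344} = \frac{11353}{344} \left(-9\right) = - \frac{102177}{344}$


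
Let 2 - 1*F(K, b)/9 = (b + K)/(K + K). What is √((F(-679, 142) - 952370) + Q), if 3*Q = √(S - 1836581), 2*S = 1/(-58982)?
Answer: √(-280558924924710506382 + 1664884914*I*√6389238158037735)/17163762 ≈ 0.23145 + 975.89*I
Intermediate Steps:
S = -1/117964 (S = (½)/(-58982) = (½)*(-1/58982) = -1/117964 ≈ -8.4772e-6)
Q = I*√6389238158037735/176946 (Q = √(-1/117964 - 1836581)/3 = √(-216650441085/117964)/3 = (I*√6389238158037735/58982)/3 = I*√6389238158037735/176946 ≈ 451.73*I)
F(K, b) = 18 - 9*(K + b)/(2*K) (F(K, b) = 18 - 9*(b + K)/(K + K) = 18 - 9*(K + b)/(2*K))
√((F(-679, 142) - 952370) + Q) = √(((9/2)*(-1*142 + 3*(-679))/(-679) - 952370) + I*√6389238158037735/176946) = √(((9/2)*(-1/679)*(-142 - 2037) - 952370) + I*√6389238158037735/176946) = √(((9/2)*(-1/679)*(-2179) - 952370) + I*√6389238158037735/176946) = √((19611/1358 - 952370) + I*√6389238158037735/176946) = √(-1293298849/1358 + I*√6389238158037735/176946)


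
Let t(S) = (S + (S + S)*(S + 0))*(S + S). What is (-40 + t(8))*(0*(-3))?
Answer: 0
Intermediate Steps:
t(S) = 2*S*(S + 2*S²) (t(S) = (S + (2*S)*S)*(2*S) = (S + 2*S²)*(2*S) = 2*S*(S + 2*S²))
(-40 + t(8))*(0*(-3)) = (-40 + 8²*(2 + 4*8))*(0*(-3)) = (-40 + 64*(2 + 32))*0 = (-40 + 64*34)*0 = (-40 + 2176)*0 = 2136*0 = 0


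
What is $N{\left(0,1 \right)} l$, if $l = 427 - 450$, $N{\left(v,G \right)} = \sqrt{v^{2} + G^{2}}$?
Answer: $-23$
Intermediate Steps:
$N{\left(v,G \right)} = \sqrt{G^{2} + v^{2}}$
$l = -23$
$N{\left(0,1 \right)} l = \sqrt{1^{2} + 0^{2}} \left(-23\right) = \sqrt{1 + 0} \left(-23\right) = \sqrt{1} \left(-23\right) = 1 \left(-23\right) = -23$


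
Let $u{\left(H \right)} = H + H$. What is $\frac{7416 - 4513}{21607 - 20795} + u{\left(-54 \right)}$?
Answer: $- \frac{84793}{812} \approx -104.42$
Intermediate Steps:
$u{\left(H \right)} = 2 H$
$\frac{7416 - 4513}{21607 - 20795} + u{\left(-54 \right)} = \frac{7416 - 4513}{21607 - 20795} + 2 \left(-54\right) = \frac{2903}{812} - 108 = - \frac{84793}{812}$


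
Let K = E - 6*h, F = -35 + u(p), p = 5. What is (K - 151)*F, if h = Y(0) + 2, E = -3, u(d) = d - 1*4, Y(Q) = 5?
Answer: 6664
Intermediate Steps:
u(d) = -4 + d (u(d) = d - 4 = -4 + d)
h = 7 (h = 5 + 2 = 7)
F = -34 (F = -35 + (-4 + 5) = -35 + 1 = -34)
K = -45 (K = -3 - 6*7 = -3 - 42 = -45)
(K - 151)*F = (-45 - 151)*(-34) = -196*(-34) = 6664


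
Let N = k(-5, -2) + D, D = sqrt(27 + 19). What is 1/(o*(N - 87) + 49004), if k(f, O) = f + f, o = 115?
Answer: 37849/1431938451 - 115*sqrt(46)/1431938451 ≈ 2.5887e-5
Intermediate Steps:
k(f, O) = 2*f
D = sqrt(46) ≈ 6.7823
N = -10 + sqrt(46) (N = 2*(-5) + sqrt(46) = -10 + sqrt(46) ≈ -3.2177)
1/(o*(N - 87) + 49004) = 1/(115*((-10 + sqrt(46)) - 87) + 49004) = 1/(115*(-97 + sqrt(46)) + 49004) = 1/((-11155 + 115*sqrt(46)) + 49004) = 1/(37849 + 115*sqrt(46))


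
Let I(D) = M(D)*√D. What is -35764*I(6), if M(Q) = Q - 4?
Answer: -71528*√6 ≈ -1.7521e+5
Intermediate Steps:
M(Q) = -4 + Q
I(D) = √D*(-4 + D) (I(D) = (-4 + D)*√D = √D*(-4 + D))
-35764*I(6) = -35764*√6*(-4 + 6) = -35764*√6*2 = -71528*√6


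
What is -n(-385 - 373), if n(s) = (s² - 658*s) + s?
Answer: -1072570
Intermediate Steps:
n(s) = s² - 657*s
-n(-385 - 373) = -(-385 - 373)*(-657 + (-385 - 373)) = -(-758)*(-657 - 758) = -(-758)*(-1415) = -1*1072570 = -1072570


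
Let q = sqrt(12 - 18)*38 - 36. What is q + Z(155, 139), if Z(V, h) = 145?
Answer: 109 + 38*I*sqrt(6) ≈ 109.0 + 93.081*I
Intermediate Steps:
q = -36 + 38*I*sqrt(6) (q = sqrt(-6)*38 - 36 = (I*sqrt(6))*38 - 36 = 38*I*sqrt(6) - 36 = -36 + 38*I*sqrt(6) ≈ -36.0 + 93.081*I)
q + Z(155, 139) = (-36 + 38*I*sqrt(6)) + 145 = 109 + 38*I*sqrt(6)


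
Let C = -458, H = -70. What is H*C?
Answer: 32060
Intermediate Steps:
H*C = -70*(-458) = 32060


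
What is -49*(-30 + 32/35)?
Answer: 7126/5 ≈ 1425.2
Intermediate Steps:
-49*(-30 + 32/35) = -49*(-1018/35) = 7126/5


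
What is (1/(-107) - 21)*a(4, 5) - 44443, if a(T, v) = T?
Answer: -4764393/107 ≈ -44527.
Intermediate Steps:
(1/(-107) - 21)*a(4, 5) - 44443 = (1/(-107) - 21)*4 - 44443 = (-1/107 - 21)*4 - 44443 = -2248/107*4 - 44443 = -8992/107 - 44443 = -4764393/107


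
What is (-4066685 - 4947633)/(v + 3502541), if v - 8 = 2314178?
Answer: -9014318/5816727 ≈ -1.5497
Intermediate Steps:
v = 2314186 (v = 8 + 2314178 = 2314186)
(-4066685 - 4947633)/(v + 3502541) = (-4066685 - 4947633)/(2314186 + 3502541) = -9014318/5816727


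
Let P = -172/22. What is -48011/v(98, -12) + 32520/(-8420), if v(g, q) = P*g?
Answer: 208635013/3548188 ≈ 58.800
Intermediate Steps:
P = -86/11 (P = -172*1/22 = -86/11 ≈ -7.8182)
v(g, q) = -86*g/11
-48011/v(98, -12) + 32520/(-8420) = -48011/((-86/11*98)) + 32520/(-8420) = -48011/(-8428/11) + 32520*(-1/8420) = -48011*(-11/8428) - 1626/421 = 528121/8428 - 1626/421 = 208635013/3548188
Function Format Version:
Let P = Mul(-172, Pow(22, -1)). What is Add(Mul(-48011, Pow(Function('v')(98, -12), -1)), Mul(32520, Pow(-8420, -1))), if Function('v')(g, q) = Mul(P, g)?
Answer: Rational(208635013, 3548188) ≈ 58.800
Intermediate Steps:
P = Rational(-86, 11) (P = Mul(-172, Rational(1, 22)) = Rational(-86, 11) ≈ -7.8182)
Function('v')(g, q) = Mul(Rational(-86, 11), g)
Add(Mul(-48011, Pow(Function('v')(98, -12), -1)), Mul(32520, Pow(-8420, -1))) = Add(Mul(-48011, Pow(Mul(Rational(-86, 11), 98), -1)), Mul(32520, Pow(-8420, -1))) = Add(Mul(-48011, Pow(Rational(-8428, 11), -1)), Mul(32520, Rational(-1, 8420))) = Add(Mul(-48011, Rational(-11, 8428)), Rational(-1626, 421)) = Add(Rational(528121, 8428), Rational(-1626, 421)) = Rational(208635013, 3548188)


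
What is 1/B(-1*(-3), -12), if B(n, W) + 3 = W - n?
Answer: -1/18 ≈ -0.055556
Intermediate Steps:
B(n, W) = -3 + W - n (B(n, W) = -3 + (W - n) = -3 + W - n)
1/B(-1*(-3), -12) = 1/(-3 - 12 - (-1)*(-3)) = 1/(-3 - 12 - 1*3) = 1/(-3 - 12 - 3) = 1/(-18) = -1/18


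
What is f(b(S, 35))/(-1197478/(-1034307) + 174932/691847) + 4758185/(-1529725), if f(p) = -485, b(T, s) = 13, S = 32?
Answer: -21428210502280334611/61764479729694110 ≈ -346.93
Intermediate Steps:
f(b(S, 35))/(-1197478/(-1034307) + 174932/691847) + 4758185/(-1529725) = -485/(-1197478/(-1034307) + 174932/691847) + 4758185/(-1529725) = -485/(-1197478*(-1/1034307) + 174932*(1/691847)) + 4758185*(-1/1529725) = -485/(1197478/1034307 + 174932/691847) - 951637/305945 = -485/1009404953990/715582195029 - 951637/305945 = -485*715582195029/1009404953990 - 951637/305945 = -69411472917813/201880990798 - 951637/305945 = -21428210502280334611/61764479729694110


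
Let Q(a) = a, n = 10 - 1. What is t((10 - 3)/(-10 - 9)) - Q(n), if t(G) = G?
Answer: -178/19 ≈ -9.3684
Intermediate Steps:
n = 9
t((10 - 3)/(-10 - 9)) - Q(n) = (10 - 3)/(-10 - 9) - 1*9 = 7/(-19) - 9 = 7*(-1/19) - 9 = -7/19 - 9 = -178/19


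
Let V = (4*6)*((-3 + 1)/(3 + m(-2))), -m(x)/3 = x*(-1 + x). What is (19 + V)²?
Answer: 12321/25 ≈ 492.84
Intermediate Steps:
m(x) = -3*x*(-1 + x)
V = 16/5 (V = (4*6)*((-3 + 1)/(3 + 3*(-2)*(1 - 1*(-2)))) = 24*(-2/(3 + 3*(-2)*(1 + 2))) = 24*(-2/(3 + 3*(-2)*3)) = 24*(-2/(3 - 18)) = 24*(-2/(-15)) = 24*(-2*(-1/15)) = 24*(2/15) = 16/5 ≈ 3.2000)
(19 + V)² = (19 + 16/5)² = (111/5)² = 12321/25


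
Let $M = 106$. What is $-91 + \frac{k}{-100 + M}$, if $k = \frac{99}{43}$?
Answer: $- \frac{7793}{86} \approx -90.616$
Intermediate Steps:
$k = \frac{99}{43}$ ($k = 99 \cdot \frac{1}{43} = \frac{99}{43} \approx 2.3023$)
$-91 + \frac{k}{-100 + M} = -91 + \frac{99}{43 \left(-100 + 106\right)} = -91 + \frac{99}{43 \cdot 6} = -91 + \frac{99}{43} \cdot \frac{1}{6} = -91 + \frac{33}{86} = - \frac{7793}{86}$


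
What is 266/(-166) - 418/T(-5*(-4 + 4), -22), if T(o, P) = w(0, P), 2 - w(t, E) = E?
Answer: -18943/996 ≈ -19.019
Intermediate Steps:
w(t, E) = 2 - E
T(o, P) = 2 - P
266/(-166) - 418/T(-5*(-4 + 4), -22) = 266/(-166) - 418/(2 - 1*(-22)) = 266*(-1/166) - 418/(2 + 22) = -133/83 - 418/24 = -133/83 - 418*1/24 = -133/83 - 209/12 = -18943/996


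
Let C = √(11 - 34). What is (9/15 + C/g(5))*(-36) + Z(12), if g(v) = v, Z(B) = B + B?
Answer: 12/5 - 36*I*√23/5 ≈ 2.4 - 34.53*I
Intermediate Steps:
Z(B) = 2*B
C = I*√23 (C = √(-23) = I*√23 ≈ 4.7958*I)
(9/15 + C/g(5))*(-36) + Z(12) = (9/15 + (I*√23)/5)*(-36) + 2*12 = (9*(1/15) + (I*√23)*(⅕))*(-36) + 24 = (⅗ + I*√23/5)*(-36) + 24 = (-108/5 - 36*I*√23/5) + 24 = 12/5 - 36*I*√23/5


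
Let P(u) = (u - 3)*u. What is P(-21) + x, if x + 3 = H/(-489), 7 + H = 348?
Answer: 244648/489 ≈ 500.30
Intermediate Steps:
H = 341 (H = -7 + 348 = 341)
P(u) = u*(-3 + u) (P(u) = (-3 + u)*u = u*(-3 + u))
x = -1808/489 (x = -3 + 341/(-489) = -3 + 341*(-1/489) = -3 - 341/489 = -1808/489 ≈ -3.6973)
P(-21) + x = -21*(-3 - 21) - 1808/489 = -21*(-24) - 1808/489 = 504 - 1808/489 = 244648/489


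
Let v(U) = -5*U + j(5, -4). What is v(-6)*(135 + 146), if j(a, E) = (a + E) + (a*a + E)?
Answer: 14612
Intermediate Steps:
j(a, E) = a + a**2 + 2*E (j(a, E) = (E + a) + (a**2 + E) = (E + a) + (E + a**2) = a + a**2 + 2*E)
v(U) = 22 - 5*U (v(U) = -5*U + (5 + 5**2 + 2*(-4)) = -5*U + (5 + 25 - 8) = -5*U + 22 = 22 - 5*U)
v(-6)*(135 + 146) = (22 - 5*(-6))*(135 + 146) = (22 + 30)*281 = 52*281 = 14612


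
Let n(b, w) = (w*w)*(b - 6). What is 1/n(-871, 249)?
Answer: -1/54374877 ≈ -1.8391e-8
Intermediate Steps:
n(b, w) = w²*(-6 + b)
1/n(-871, 249) = 1/(249²*(-6 - 871)) = 1/(62001*(-877)) = 1/(-54374877) = -1/54374877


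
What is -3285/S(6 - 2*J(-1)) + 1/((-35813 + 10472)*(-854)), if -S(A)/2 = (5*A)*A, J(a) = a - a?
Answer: 789904315/86564856 ≈ 9.1250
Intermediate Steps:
J(a) = 0
S(A) = -10*A² (S(A) = -2*5*A*A = -10*A²)
-3285/S(6 - 2*J(-1)) + 1/((-35813 + 10472)*(-854)) = -3285*(-1/(10*(6 - 2*0)²)) + 1/((-35813 + 10472)*(-854)) = -3285*(-1/(10*(6 + 0)²)) - 1/854/(-25341) = -3285/((-10*6²)) - 1/25341*(-1/854) = -3285/((-10*36)) + 1/21641214 = -3285/(-360) + 1/21641214 = -3285*(-1/360) + 1/21641214 = 73/8 + 1/21641214 = 789904315/86564856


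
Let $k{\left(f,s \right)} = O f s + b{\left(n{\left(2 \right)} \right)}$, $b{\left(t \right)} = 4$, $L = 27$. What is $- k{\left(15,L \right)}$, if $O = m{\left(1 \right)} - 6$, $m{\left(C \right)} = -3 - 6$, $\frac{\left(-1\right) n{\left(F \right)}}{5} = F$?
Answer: $6071$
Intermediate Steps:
$n{\left(F \right)} = - 5 F$
$m{\left(C \right)} = -9$ ($m{\left(C \right)} = -3 - 6 = -9$)
$O = -15$ ($O = -9 - 6 = -15$)
$k{\left(f,s \right)} = 4 - 15 f s$ ($k{\left(f,s \right)} = - 15 f s + 4 = 4 - 15 f s$)
$- k{\left(15,L \right)} = - (4 - 225 \cdot 27) = - (4 - 6075) = \left(-1\right) \left(-6071\right) = 6071$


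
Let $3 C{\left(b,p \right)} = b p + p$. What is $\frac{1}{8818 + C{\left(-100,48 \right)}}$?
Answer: $\frac{1}{7234} \approx 0.00013824$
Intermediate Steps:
$C{\left(b,p \right)} = \frac{p}{3} + \frac{b p}{3}$ ($C{\left(b,p \right)} = \frac{b p + p}{3} = \frac{p + b p}{3} = \frac{p}{3} + \frac{b p}{3}$)
$\frac{1}{8818 + C{\left(-100,48 \right)}} = \frac{1}{8818 + \frac{1}{3} \cdot 48 \left(1 - 100\right)} = \frac{1}{8818 + \frac{1}{3} \cdot 48 \left(-99\right)} = \frac{1}{8818 - 1584} = \frac{1}{7234}$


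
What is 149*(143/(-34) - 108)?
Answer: -568435/34 ≈ -16719.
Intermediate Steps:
149*(143/(-34) - 108) = 149*(143*(-1/34) - 108) = 149*(-143/34 - 108) = 149*(-3815/34) = -568435/34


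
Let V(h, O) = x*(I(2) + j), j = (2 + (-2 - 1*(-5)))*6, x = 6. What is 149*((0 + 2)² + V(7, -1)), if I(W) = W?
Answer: 29204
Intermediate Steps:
j = 30 (j = (2 + (-2 + 5))*6 = (2 + 3)*6 = 5*6 = 30)
V(h, O) = 192 (V(h, O) = 6*(2 + 30) = 6*32 = 192)
149*((0 + 2)² + V(7, -1)) = 149*((0 + 2)² + 192) = 149*(2² + 192) = 149*(4 + 192) = 149*196 = 29204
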